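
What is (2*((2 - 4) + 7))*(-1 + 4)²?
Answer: 90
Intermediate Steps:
(2*((2 - 4) + 7))*(-1 + 4)² = (2*(-2 + 7))*3² = (2*5)*9 = 10*9 = 90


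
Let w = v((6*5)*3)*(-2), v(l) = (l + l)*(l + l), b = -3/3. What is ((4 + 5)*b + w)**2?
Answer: 4200206481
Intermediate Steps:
b = -1 (b = -3*1/3 = -1)
v(l) = 4*l**2 (v(l) = (2*l)*(2*l) = 4*l**2)
w = -64800 (w = (4*((6*5)*3)**2)*(-2) = (4*(30*3)**2)*(-2) = (4*90**2)*(-2) = (4*8100)*(-2) = 32400*(-2) = -64800)
((4 + 5)*b + w)**2 = ((4 + 5)*(-1) - 64800)**2 = (9*(-1) - 64800)**2 = (-9 - 64800)**2 = (-64809)**2 = 4200206481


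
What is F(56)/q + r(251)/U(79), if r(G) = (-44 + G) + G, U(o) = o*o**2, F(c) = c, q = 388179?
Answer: 205396166/191387385981 ≈ 0.0010732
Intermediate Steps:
U(o) = o**3
r(G) = -44 + 2*G
F(56)/q + r(251)/U(79) = 56/388179 + (-44 + 2*251)/(79**3) = 56*(1/388179) + (-44 + 502)/493039 = 56/388179 + 458*(1/493039) = 56/388179 + 458/493039 = 205396166/191387385981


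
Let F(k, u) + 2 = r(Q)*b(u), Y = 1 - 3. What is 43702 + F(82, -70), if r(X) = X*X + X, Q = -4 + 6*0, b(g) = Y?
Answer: 43676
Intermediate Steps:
Y = -2
b(g) = -2
Q = -4 (Q = -4 + 0 = -4)
r(X) = X + X² (r(X) = X² + X = X + X²)
F(k, u) = -26 (F(k, u) = -2 - 4*(1 - 4)*(-2) = -2 - 4*(-3)*(-2) = -2 + 12*(-2) = -2 - 24 = -26)
43702 + F(82, -70) = 43702 - 26 = 43676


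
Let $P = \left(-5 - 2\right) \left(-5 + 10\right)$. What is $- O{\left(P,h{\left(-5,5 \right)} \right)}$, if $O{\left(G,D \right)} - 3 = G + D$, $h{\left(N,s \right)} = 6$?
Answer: $26$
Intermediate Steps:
$P = -35$ ($P = \left(-7\right) 5 = -35$)
$O{\left(G,D \right)} = 3 + D + G$ ($O{\left(G,D \right)} = 3 + \left(G + D\right) = 3 + \left(D + G\right) = 3 + D + G$)
$- O{\left(P,h{\left(-5,5 \right)} \right)} = - (3 + 6 - 35) = \left(-1\right) \left(-26\right) = 26$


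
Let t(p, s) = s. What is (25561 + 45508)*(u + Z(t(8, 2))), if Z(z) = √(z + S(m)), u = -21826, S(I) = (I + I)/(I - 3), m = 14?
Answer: -1551151994 + 355345*√22/11 ≈ -1.5510e+9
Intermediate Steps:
S(I) = 2*I/(-3 + I) (S(I) = (2*I)/(-3 + I) = 2*I/(-3 + I))
Z(z) = √(28/11 + z) (Z(z) = √(z + 2*14/(-3 + 14)) = √(z + 2*14/11) = √(z + 2*14*(1/11)) = √(z + 28/11) = √(28/11 + z))
(25561 + 45508)*(u + Z(t(8, 2))) = (25561 + 45508)*(-21826 + √(308 + 121*2)/11) = 71069*(-21826 + √(308 + 242)/11) = 71069*(-21826 + √550/11) = 71069*(-21826 + (5*√22)/11) = 71069*(-21826 + 5*√22/11) = -1551151994 + 355345*√22/11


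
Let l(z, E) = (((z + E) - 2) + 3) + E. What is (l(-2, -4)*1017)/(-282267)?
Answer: 1017/31363 ≈ 0.032427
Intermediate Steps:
l(z, E) = 1 + z + 2*E (l(z, E) = (((E + z) - 2) + 3) + E = ((-2 + E + z) + 3) + E = (1 + E + z) + E = 1 + z + 2*E)
(l(-2, -4)*1017)/(-282267) = ((1 - 2 + 2*(-4))*1017)/(-282267) = ((1 - 2 - 8)*1017)*(-1/282267) = -9*1017*(-1/282267) = -9153*(-1/282267) = 1017/31363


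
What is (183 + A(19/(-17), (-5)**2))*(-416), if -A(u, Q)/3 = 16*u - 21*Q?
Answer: -12811968/17 ≈ -7.5365e+5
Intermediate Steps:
A(u, Q) = -48*u + 63*Q (A(u, Q) = -3*(16*u - 21*Q) = -3*(-21*Q + 16*u) = -48*u + 63*Q)
(183 + A(19/(-17), (-5)**2))*(-416) = (183 + (-912/(-17) + 63*(-5)**2))*(-416) = (183 + (-912*(-1)/17 + 63*25))*(-416) = (183 + (-48*(-19/17) + 1575))*(-416) = (183 + (912/17 + 1575))*(-416) = (183 + 27687/17)*(-416) = (30798/17)*(-416) = -12811968/17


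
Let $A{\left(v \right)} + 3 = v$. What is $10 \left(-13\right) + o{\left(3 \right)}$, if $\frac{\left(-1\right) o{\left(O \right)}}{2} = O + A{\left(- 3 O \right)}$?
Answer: $-112$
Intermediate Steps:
$A{\left(v \right)} = -3 + v$
$o{\left(O \right)} = 6 + 4 O$ ($o{\left(O \right)} = - 2 \left(O - \left(3 + 3 O\right)\right) = - 2 \left(-3 - 2 O\right) = 6 + 4 O$)
$10 \left(-13\right) + o{\left(3 \right)} = 10 \left(-13\right) + \left(6 + 4 \cdot 3\right) = -130 + \left(6 + 12\right) = -130 + 18 = -112$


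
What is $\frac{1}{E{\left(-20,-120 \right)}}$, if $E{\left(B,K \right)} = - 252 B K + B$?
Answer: $- \frac{1}{604820} \approx -1.6534 \cdot 10^{-6}$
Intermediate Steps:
$E{\left(B,K \right)} = B - 252 B K$ ($E{\left(B,K \right)} = - 252 B K + B = B - 252 B K$)
$\frac{1}{E{\left(-20,-120 \right)}} = \frac{1}{\left(-20\right) \left(1 - -30240\right)} = \frac{1}{\left(-20\right) \left(1 + 30240\right)} = \frac{1}{\left(-20\right) 30241} = \frac{1}{-604820} = - \frac{1}{604820}$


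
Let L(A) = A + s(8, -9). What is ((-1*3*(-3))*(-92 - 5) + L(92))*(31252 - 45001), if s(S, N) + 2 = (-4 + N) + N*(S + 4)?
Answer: 12429096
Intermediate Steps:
s(S, N) = -6 + N + N*(4 + S) (s(S, N) = -2 + ((-4 + N) + N*(S + 4)) = -2 + ((-4 + N) + N*(4 + S)) = -2 + (-4 + N + N*(4 + S)) = -6 + N + N*(4 + S))
L(A) = -123 + A (L(A) = A + (-6 + 5*(-9) - 9*8) = A + (-6 - 45 - 72) = A - 123 = -123 + A)
((-1*3*(-3))*(-92 - 5) + L(92))*(31252 - 45001) = ((-1*3*(-3))*(-92 - 5) + (-123 + 92))*(31252 - 45001) = (-3*(-3)*(-97) - 31)*(-13749) = (9*(-97) - 31)*(-13749) = (-873 - 31)*(-13749) = -904*(-13749) = 12429096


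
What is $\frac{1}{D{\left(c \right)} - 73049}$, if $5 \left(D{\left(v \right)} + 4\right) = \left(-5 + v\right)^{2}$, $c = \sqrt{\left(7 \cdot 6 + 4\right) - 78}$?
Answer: $\frac{5 i}{8 \left(- 45659 i + 5 \sqrt{2}\right)} \approx -1.3688 \cdot 10^{-5} + 2.1199 \cdot 10^{-9} i$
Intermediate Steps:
$c = 4 i \sqrt{2}$ ($c = \sqrt{\left(42 + 4\right) - 78} = \sqrt{46 - 78} = \sqrt{-32} = 4 i \sqrt{2} \approx 5.6569 i$)
$D{\left(v \right)} = -4 + \frac{\left(-5 + v\right)^{2}}{5}$
$\frac{1}{D{\left(c \right)} - 73049} = \frac{1}{\left(-4 + \frac{\left(-5 + 4 i \sqrt{2}\right)^{2}}{5}\right) - 73049} = \frac{1}{-73053 + \frac{\left(-5 + 4 i \sqrt{2}\right)^{2}}{5}}$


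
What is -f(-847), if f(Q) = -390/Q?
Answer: -390/847 ≈ -0.46045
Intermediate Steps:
-f(-847) = -(-390)/(-847) = -(-390)*(-1)/847 = -1*390/847 = -390/847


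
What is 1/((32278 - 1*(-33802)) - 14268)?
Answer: 1/51812 ≈ 1.9301e-5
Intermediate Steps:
1/((32278 - 1*(-33802)) - 14268) = 1/((32278 + 33802) - 14268) = 1/(66080 - 14268) = 1/51812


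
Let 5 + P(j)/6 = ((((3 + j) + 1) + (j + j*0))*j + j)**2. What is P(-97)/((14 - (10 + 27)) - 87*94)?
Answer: -2016593304/8201 ≈ -2.4590e+5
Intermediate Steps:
P(j) = -30 + 6*(j + j*(4 + 2*j))**2 (P(j) = -30 + 6*((((3 + j) + 1) + (j + j*0))*j + j)**2 = -30 + 6*(((4 + j) + (j + 0))*j + j)**2 = -30 + 6*(((4 + j) + j)*j + j)**2 = -30 + 6*((4 + 2*j)*j + j)**2 = -30 + 6*(j*(4 + 2*j) + j)**2 = -30 + 6*(j + j*(4 + 2*j))**2)
P(-97)/((14 - (10 + 27)) - 87*94) = (-30 + 6*(-97)**2*(5 + 2*(-97))**2)/((14 - (10 + 27)) - 87*94) = (-30 + 6*9409*(5 - 194)**2)/((14 - 1*37) - 8178) = (-30 + 6*9409*(-189)**2)/((14 - 37) - 8178) = (-30 + 6*9409*35721)/(-23 - 8178) = (-30 + 2016593334)/(-8201) = 2016593304*(-1/8201) = -2016593304/8201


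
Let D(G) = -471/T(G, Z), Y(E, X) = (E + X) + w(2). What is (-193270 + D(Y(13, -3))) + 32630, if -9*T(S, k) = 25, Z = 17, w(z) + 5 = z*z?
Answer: -4011761/25 ≈ -1.6047e+5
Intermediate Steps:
w(z) = -5 + z² (w(z) = -5 + z*z = -5 + z²)
T(S, k) = -25/9 (T(S, k) = -⅑*25 = -25/9)
Y(E, X) = -1 + E + X (Y(E, X) = (E + X) + (-5 + 2²) = (E + X) + (-5 + 4) = (E + X) - 1 = -1 + E + X)
D(G) = 4239/25 (D(G) = -471/(-25/9) = -471*(-9/25) = 4239/25)
(-193270 + D(Y(13, -3))) + 32630 = (-193270 + 4239/25) + 32630 = -4827511/25 + 32630 = -4011761/25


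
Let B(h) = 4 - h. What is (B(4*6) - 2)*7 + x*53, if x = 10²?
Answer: 5146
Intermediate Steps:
x = 100
(B(4*6) - 2)*7 + x*53 = ((4 - 4*6) - 2)*7 + 100*53 = ((4 - 1*24) - 2)*7 + 5300 = ((4 - 24) - 2)*7 + 5300 = (-20 - 2)*7 + 5300 = -22*7 + 5300 = -154 + 5300 = 5146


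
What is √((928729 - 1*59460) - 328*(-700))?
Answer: √1098869 ≈ 1048.3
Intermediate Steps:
√((928729 - 1*59460) - 328*(-700)) = √((928729 - 59460) + 229600) = √(869269 + 229600) = √1098869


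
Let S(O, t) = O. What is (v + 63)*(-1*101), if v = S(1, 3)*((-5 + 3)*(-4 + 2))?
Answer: -6767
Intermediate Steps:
v = 4 (v = 1*((-5 + 3)*(-4 + 2)) = 1*(-2*(-2)) = 1*4 = 4)
(v + 63)*(-1*101) = (4 + 63)*(-1*101) = 67*(-101) = -6767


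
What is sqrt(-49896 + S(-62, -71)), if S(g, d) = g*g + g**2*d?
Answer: 16*I*sqrt(1246) ≈ 564.78*I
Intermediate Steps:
S(g, d) = g**2 + d*g**2
sqrt(-49896 + S(-62, -71)) = sqrt(-49896 + (-62)**2*(1 - 71)) = sqrt(-49896 + 3844*(-70)) = sqrt(-49896 - 269080) = sqrt(-318976) = 16*I*sqrt(1246)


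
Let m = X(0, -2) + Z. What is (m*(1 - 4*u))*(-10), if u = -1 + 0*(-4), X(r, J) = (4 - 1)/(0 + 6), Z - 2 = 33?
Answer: -1775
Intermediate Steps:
Z = 35 (Z = 2 + 33 = 35)
X(r, J) = ½ (X(r, J) = 3/6 = 3*(⅙) = ½)
u = -1 (u = -1 + 0 = -1)
m = 71/2 (m = ½ + 35 = 71/2 ≈ 35.500)
(m*(1 - 4*u))*(-10) = (71*(1 - 4*(-1))/2)*(-10) = (71*(1 + 4)/2)*(-10) = ((71/2)*5)*(-10) = (355/2)*(-10) = -1775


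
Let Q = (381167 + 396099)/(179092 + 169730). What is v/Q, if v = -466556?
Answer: -81372498516/388633 ≈ -2.0938e+5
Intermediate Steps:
Q = 388633/174411 (Q = 777266/348822 = 777266*(1/348822) = 388633/174411 ≈ 2.2283)
v/Q = -466556/388633/174411 = -466556*174411/388633 = -81372498516/388633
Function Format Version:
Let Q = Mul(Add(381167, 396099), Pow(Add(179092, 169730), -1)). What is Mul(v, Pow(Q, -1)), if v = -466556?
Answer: Rational(-81372498516, 388633) ≈ -2.0938e+5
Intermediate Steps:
Q = Rational(388633, 174411) (Q = Mul(777266, Pow(348822, -1)) = Mul(777266, Rational(1, 348822)) = Rational(388633, 174411) ≈ 2.2283)
Mul(v, Pow(Q, -1)) = Mul(-466556, Pow(Rational(388633, 174411), -1)) = Mul(-466556, Rational(174411, 388633)) = Rational(-81372498516, 388633)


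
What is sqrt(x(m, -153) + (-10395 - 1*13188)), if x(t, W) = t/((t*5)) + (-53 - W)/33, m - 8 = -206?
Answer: I*sqrt(641959230)/165 ≈ 153.56*I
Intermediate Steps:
m = -198 (m = 8 - 206 = -198)
x(t, W) = -232/165 - W/33 (x(t, W) = t/((5*t)) + (-53 - W)*(1/33) = t*(1/(5*t)) + (-53/33 - W/33) = 1/5 + (-53/33 - W/33) = -232/165 - W/33)
sqrt(x(m, -153) + (-10395 - 1*13188)) = sqrt((-232/165 - 1/33*(-153)) + (-10395 - 1*13188)) = sqrt((-232/165 + 51/11) + (-10395 - 13188)) = sqrt(533/165 - 23583) = sqrt(-3890662/165) = I*sqrt(641959230)/165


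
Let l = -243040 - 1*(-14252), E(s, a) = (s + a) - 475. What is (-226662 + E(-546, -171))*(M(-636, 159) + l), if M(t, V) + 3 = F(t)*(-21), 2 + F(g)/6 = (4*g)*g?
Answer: 46503753443642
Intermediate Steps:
F(g) = -12 + 24*g² (F(g) = -12 + 6*((4*g)*g) = -12 + 6*(4*g²) = -12 + 24*g²)
M(t, V) = 249 - 504*t² (M(t, V) = -3 + (-12 + 24*t²)*(-21) = -3 + (252 - 504*t²) = 249 - 504*t²)
E(s, a) = -475 + a + s (E(s, a) = (a + s) - 475 = -475 + a + s)
l = -228788 (l = -243040 + 14252 = -228788)
(-226662 + E(-546, -171))*(M(-636, 159) + l) = (-226662 + (-475 - 171 - 546))*((249 - 504*(-636)²) - 228788) = (-226662 - 1192)*((249 - 504*404496) - 228788) = -227854*((249 - 203865984) - 228788) = -227854*(-203865735 - 228788) = -227854*(-204094523) = 46503753443642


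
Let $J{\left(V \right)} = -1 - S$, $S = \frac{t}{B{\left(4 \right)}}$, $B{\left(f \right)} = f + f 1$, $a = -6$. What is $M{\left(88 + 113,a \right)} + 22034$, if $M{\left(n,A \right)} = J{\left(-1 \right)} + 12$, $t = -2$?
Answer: $\frac{88181}{4} \approx 22045.0$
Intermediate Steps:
$B{\left(f \right)} = 2 f$ ($B{\left(f \right)} = f + f = 2 f$)
$S = - \frac{1}{4}$ ($S = - \frac{2}{2 \cdot 4} = - \frac{2}{8} = \left(-2\right) \frac{1}{8} = - \frac{1}{4} \approx -0.25$)
$J{\left(V \right)} = - \frac{3}{4}$ ($J{\left(V \right)} = -1 - - \frac{1}{4} = -1 + \frac{1}{4} = - \frac{3}{4}$)
$M{\left(n,A \right)} = \frac{45}{4}$ ($M{\left(n,A \right)} = - \frac{3}{4} + 12 = \frac{45}{4}$)
$M{\left(88 + 113,a \right)} + 22034 = \frac{45}{4} + 22034 = \frac{88181}{4}$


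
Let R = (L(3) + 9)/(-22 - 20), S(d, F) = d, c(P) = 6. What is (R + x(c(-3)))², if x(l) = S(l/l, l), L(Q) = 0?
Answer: 121/196 ≈ 0.61735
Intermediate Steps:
R = -3/14 (R = (0 + 9)/(-22 - 20) = 9/(-42) = 9*(-1/42) = -3/14 ≈ -0.21429)
x(l) = 1 (x(l) = l/l = 1)
(R + x(c(-3)))² = (-3/14 + 1)² = (11/14)² = 121/196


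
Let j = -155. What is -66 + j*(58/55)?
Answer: -2524/11 ≈ -229.45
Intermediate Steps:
-66 + j*(58/55) = -66 - 8990/55 = -66 - 155*58/55 = -66 - 1798/11 = -2524/11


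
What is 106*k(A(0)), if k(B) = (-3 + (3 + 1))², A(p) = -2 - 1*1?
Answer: 106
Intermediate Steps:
A(p) = -3 (A(p) = -2 - 1 = -3)
k(B) = 1 (k(B) = (-3 + 4)² = 1² = 1)
106*k(A(0)) = 106*1 = 106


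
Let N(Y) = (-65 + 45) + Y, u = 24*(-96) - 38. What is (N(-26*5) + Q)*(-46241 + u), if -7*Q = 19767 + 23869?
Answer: 2170979938/7 ≈ 3.1014e+8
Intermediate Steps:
u = -2342 (u = -2304 - 38 = -2342)
N(Y) = -20 + Y
Q = -43636/7 (Q = -(19767 + 23869)/7 = -⅐*43636 = -43636/7 ≈ -6233.7)
(N(-26*5) + Q)*(-46241 + u) = ((-20 - 26*5) - 43636/7)*(-46241 - 2342) = ((-20 - 130) - 43636/7)*(-48583) = (-150 - 43636/7)*(-48583) = -44686/7*(-48583) = 2170979938/7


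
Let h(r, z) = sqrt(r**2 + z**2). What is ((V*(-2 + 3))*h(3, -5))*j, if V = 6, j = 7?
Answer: 42*sqrt(34) ≈ 244.90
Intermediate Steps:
((V*(-2 + 3))*h(3, -5))*j = ((6*(-2 + 3))*sqrt(3**2 + (-5)**2))*7 = ((6*1)*sqrt(9 + 25))*7 = (6*sqrt(34))*7 = 42*sqrt(34)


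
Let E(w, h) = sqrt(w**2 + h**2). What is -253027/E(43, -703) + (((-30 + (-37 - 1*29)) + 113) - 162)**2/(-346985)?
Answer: -145/2393 - 253027*sqrt(496058)/496058 ≈ -359.31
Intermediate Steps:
E(w, h) = sqrt(h**2 + w**2)
-253027/E(43, -703) + (((-30 + (-37 - 1*29)) + 113) - 162)**2/(-346985) = -253027/sqrt((-703)**2 + 43**2) + (((-30 + (-37 - 1*29)) + 113) - 162)**2/(-346985) = -253027/sqrt(494209 + 1849) + (((-30 + (-37 - 29)) + 113) - 162)**2*(-1/346985) = -253027*sqrt(496058)/496058 + (((-30 - 66) + 113) - 162)**2*(-1/346985) = -253027*sqrt(496058)/496058 + ((-96 + 113) - 162)**2*(-1/346985) = -253027*sqrt(496058)/496058 + (17 - 162)**2*(-1/346985) = -253027*sqrt(496058)/496058 + (-145)**2*(-1/346985) = -253027*sqrt(496058)/496058 + 21025*(-1/346985) = -253027*sqrt(496058)/496058 - 145/2393 = -145/2393 - 253027*sqrt(496058)/496058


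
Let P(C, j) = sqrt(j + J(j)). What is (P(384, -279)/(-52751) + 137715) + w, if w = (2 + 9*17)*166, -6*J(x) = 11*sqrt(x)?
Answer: 163445 - sqrt(-1116 - 22*I*sqrt(31))/105502 ≈ 1.6345e+5 + 0.00031712*I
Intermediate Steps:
J(x) = -11*sqrt(x)/6
P(C, j) = sqrt(j - 11*sqrt(j)/6)
w = 25730 (w = (2 + 153)*166 = 155*166 = 25730)
(P(384, -279)/(-52751) + 137715) + w = ((sqrt(-198*I*sqrt(31) + 36*(-279))/6)/(-52751) + 137715) + 25730 = ((sqrt(-198*I*sqrt(31) - 10044)/6)*(-1/52751) + 137715) + 25730 = ((sqrt(-10044 - 198*I*sqrt(31))/6)*(-1/52751) + 137715) + 25730 = (-sqrt(-10044 - 198*I*sqrt(31))/316506 + 137715) + 25730 = (137715 - sqrt(-10044 - 198*I*sqrt(31))/316506) + 25730 = 163445 - sqrt(-10044 - 198*I*sqrt(31))/316506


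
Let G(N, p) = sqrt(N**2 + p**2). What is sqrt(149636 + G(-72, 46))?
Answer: sqrt(149636 + 10*sqrt(73)) ≈ 386.94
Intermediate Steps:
sqrt(149636 + G(-72, 46)) = sqrt(149636 + sqrt((-72)**2 + 46**2)) = sqrt(149636 + sqrt(5184 + 2116)) = sqrt(149636 + sqrt(7300)) = sqrt(149636 + 10*sqrt(73))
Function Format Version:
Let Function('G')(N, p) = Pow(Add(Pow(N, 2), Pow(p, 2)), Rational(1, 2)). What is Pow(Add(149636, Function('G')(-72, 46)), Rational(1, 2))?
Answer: Pow(Add(149636, Mul(10, Pow(73, Rational(1, 2)))), Rational(1, 2)) ≈ 386.94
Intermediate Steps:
Pow(Add(149636, Function('G')(-72, 46)), Rational(1, 2)) = Pow(Add(149636, Pow(Add(Pow(-72, 2), Pow(46, 2)), Rational(1, 2))), Rational(1, 2)) = Pow(Add(149636, Pow(Add(5184, 2116), Rational(1, 2))), Rational(1, 2)) = Pow(Add(149636, Pow(7300, Rational(1, 2))), Rational(1, 2)) = Pow(Add(149636, Mul(10, Pow(73, Rational(1, 2)))), Rational(1, 2))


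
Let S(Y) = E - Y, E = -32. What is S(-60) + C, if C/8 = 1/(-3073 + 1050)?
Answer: 56636/2023 ≈ 27.996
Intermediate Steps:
S(Y) = -32 - Y
C = -8/2023 (C = 8/(-3073 + 1050) = 8/(-2023) = 8*(-1/2023) = -8/2023 ≈ -0.0039545)
S(-60) + C = (-32 - 1*(-60)) - 8/2023 = (-32 + 60) - 8/2023 = 28 - 8/2023 = 56636/2023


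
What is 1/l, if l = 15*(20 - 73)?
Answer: -1/795 ≈ -0.0012579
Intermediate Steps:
l = -795 (l = 15*(-53) = -795)
1/l = 1/(-795) = -1/795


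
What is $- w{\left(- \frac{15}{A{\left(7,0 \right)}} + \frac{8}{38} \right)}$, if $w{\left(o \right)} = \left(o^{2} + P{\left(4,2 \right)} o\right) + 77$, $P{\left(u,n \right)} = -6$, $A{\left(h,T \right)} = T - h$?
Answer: $- \frac{1210248}{17689} \approx -68.418$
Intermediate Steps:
$w{\left(o \right)} = 77 + o^{2} - 6 o$ ($w{\left(o \right)} = \left(o^{2} - 6 o\right) + 77 = 77 + o^{2} - 6 o$)
$- w{\left(- \frac{15}{A{\left(7,0 \right)}} + \frac{8}{38} \right)} = - (77 + \left(- \frac{15}{0 - 7} + \frac{8}{38}\right)^{2} - 6 \left(- \frac{15}{0 - 7} + \frac{8}{38}\right)) = - (77 + \left(- \frac{15}{0 - 7} + 8 \cdot \frac{1}{38}\right)^{2} - 6 \left(- \frac{15}{0 - 7} + 8 \cdot \frac{1}{38}\right)) = - (77 + \left(- \frac{15}{-7} + \frac{4}{19}\right)^{2} - 6 \left(- \frac{15}{-7} + \frac{4}{19}\right)) = - (77 + \left(\left(-15\right) \left(- \frac{1}{7}\right) + \frac{4}{19}\right)^{2} - 6 \left(\left(-15\right) \left(- \frac{1}{7}\right) + \frac{4}{19}\right)) = - (77 + \left(\frac{15}{7} + \frac{4}{19}\right)^{2} - 6 \left(\frac{15}{7} + \frac{4}{19}\right)) = - (77 + \left(\frac{313}{133}\right)^{2} - \frac{1878}{133}) = - (77 + \frac{97969}{17689} - \frac{1878}{133}) = \left(-1\right) \frac{1210248}{17689} = - \frac{1210248}{17689}$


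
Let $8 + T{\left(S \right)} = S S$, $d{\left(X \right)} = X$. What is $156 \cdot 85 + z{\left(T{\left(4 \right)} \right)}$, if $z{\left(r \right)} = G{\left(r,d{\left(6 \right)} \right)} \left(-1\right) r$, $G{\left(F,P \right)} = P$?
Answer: $13212$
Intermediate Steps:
$T{\left(S \right)} = -8 + S^{2}$ ($T{\left(S \right)} = -8 + S S = -8 + S^{2}$)
$z{\left(r \right)} = - 6 r$ ($z{\left(r \right)} = 6 \left(-1\right) r = - 6 r$)
$156 \cdot 85 + z{\left(T{\left(4 \right)} \right)} = 156 \cdot 85 - 6 \left(-8 + 4^{2}\right) = 13260 - 6 \left(-8 + 16\right) = 13260 - 48 = 13212$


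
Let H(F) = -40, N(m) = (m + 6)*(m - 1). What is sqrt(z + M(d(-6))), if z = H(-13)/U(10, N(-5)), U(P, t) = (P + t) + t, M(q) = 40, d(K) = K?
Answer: 2*sqrt(15) ≈ 7.7460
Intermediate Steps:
N(m) = (-1 + m)*(6 + m) (N(m) = (6 + m)*(-1 + m) = (-1 + m)*(6 + m))
U(P, t) = P + 2*t
z = 20 (z = -40/(10 + 2*(-6 + (-5)**2 + 5*(-5))) = -40/(10 + 2*(-6 + 25 - 25)) = -40/(10 + 2*(-6)) = -40/(10 - 12) = -40/(-2) = -40*(-1/2) = 20)
sqrt(z + M(d(-6))) = sqrt(20 + 40) = sqrt(60) = 2*sqrt(15)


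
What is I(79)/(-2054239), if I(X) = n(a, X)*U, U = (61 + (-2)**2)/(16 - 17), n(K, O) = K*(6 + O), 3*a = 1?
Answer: 5525/6162717 ≈ 0.00089652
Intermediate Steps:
a = 1/3 (a = (1/3)*1 = 1/3 ≈ 0.33333)
U = -65 (U = (61 + 4)/(-1) = 65*(-1) = -65)
I(X) = -130 - 65*X/3 (I(X) = ((6 + X)/3)*(-65) = (2 + X/3)*(-65) = -130 - 65*X/3)
I(79)/(-2054239) = (-130 - 65/3*79)/(-2054239) = (-130 - 5135/3)*(-1/2054239) = -5525/3*(-1/2054239) = 5525/6162717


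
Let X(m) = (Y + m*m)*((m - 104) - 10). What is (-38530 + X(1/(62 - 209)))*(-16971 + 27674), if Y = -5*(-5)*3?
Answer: -228665528278946/453789 ≈ -5.0390e+8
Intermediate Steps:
Y = 75 (Y = 25*3 = 75)
X(m) = (-114 + m)*(75 + m**2) (X(m) = (75 + m*m)*((m - 104) - 10) = (75 + m**2)*((-104 + m) - 10) = (75 + m**2)*(-114 + m) = (-114 + m)*(75 + m**2))
(-38530 + X(1/(62 - 209)))*(-16971 + 27674) = (-38530 + (-8550 + (1/(62 - 209))**3 - 114/(62 - 209)**2 + 75/(62 - 209)))*(-16971 + 27674) = (-38530 + (-8550 + (1/(-147))**3 - 114*(1/(-147))**2 + 75/(-147)))*10703 = (-38530 + (-8550 + (-1/147)**3 - 114*(-1/147)**2 + 75*(-1/147)))*10703 = (-38530 + (-8550 - 1/3176523 - 114*1/21609 - 25/49))*10703 = (-38530 + (-8550 - 1/3176523 - 38/7203 - 25/49))*10703 = (-38530 - 27160909084/3176523)*10703 = -149552340274/3176523*10703 = -228665528278946/453789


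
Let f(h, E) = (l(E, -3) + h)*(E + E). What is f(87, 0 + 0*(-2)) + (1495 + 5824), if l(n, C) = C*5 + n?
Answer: 7319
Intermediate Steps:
l(n, C) = n + 5*C (l(n, C) = 5*C + n = n + 5*C)
f(h, E) = 2*E*(-15 + E + h) (f(h, E) = ((E + 5*(-3)) + h)*(E + E) = ((E - 15) + h)*(2*E) = ((-15 + E) + h)*(2*E) = (-15 + E + h)*(2*E) = 2*E*(-15 + E + h))
f(87, 0 + 0*(-2)) + (1495 + 5824) = 2*(0 + 0*(-2))*(-15 + (0 + 0*(-2)) + 87) + (1495 + 5824) = 2*(0 + 0)*(-15 + (0 + 0) + 87) + 7319 = 2*0*(-15 + 0 + 87) + 7319 = 2*0*72 + 7319 = 0 + 7319 = 7319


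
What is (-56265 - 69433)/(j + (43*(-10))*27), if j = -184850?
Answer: 62849/98230 ≈ 0.63981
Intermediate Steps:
(-56265 - 69433)/(j + (43*(-10))*27) = (-56265 - 69433)/(-184850 + (43*(-10))*27) = -125698/(-184850 - 430*27) = -125698/(-184850 - 11610) = -125698/(-196460) = -125698*(-1/196460) = 62849/98230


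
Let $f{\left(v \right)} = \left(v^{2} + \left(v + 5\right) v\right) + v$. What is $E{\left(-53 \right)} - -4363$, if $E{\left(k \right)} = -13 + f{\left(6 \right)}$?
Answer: $4458$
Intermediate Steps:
$f{\left(v \right)} = v + v^{2} + v \left(5 + v\right)$ ($f{\left(v \right)} = \left(v^{2} + \left(5 + v\right) v\right) + v = \left(v^{2} + v \left(5 + v\right)\right) + v = v + v^{2} + v \left(5 + v\right)$)
$E{\left(k \right)} = 95$ ($E{\left(k \right)} = -13 + 2 \cdot 6 \left(3 + 6\right) = -13 + 2 \cdot 6 \cdot 9 = -13 + 108 = 95$)
$E{\left(-53 \right)} - -4363 = 95 - -4363 = 95 + 4363 = 4458$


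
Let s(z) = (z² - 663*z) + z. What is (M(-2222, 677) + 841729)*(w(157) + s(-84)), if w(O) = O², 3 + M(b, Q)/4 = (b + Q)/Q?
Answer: 49754110662677/677 ≈ 7.3492e+10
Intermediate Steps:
s(z) = z² - 662*z
M(b, Q) = -12 + 4*(Q + b)/Q (M(b, Q) = -12 + 4*((b + Q)/Q) = -12 + 4*((Q + b)/Q) = -12 + 4*(Q + b)/Q)
(M(-2222, 677) + 841729)*(w(157) + s(-84)) = ((-8 + 4*(-2222)/677) + 841729)*(157² - 84*(-662 - 84)) = ((-8 + 4*(-2222)*(1/677)) + 841729)*(24649 - 84*(-746)) = ((-8 - 8888/677) + 841729)*(24649 + 62664) = (-14304/677 + 841729)*87313 = (569836229/677)*87313 = 49754110662677/677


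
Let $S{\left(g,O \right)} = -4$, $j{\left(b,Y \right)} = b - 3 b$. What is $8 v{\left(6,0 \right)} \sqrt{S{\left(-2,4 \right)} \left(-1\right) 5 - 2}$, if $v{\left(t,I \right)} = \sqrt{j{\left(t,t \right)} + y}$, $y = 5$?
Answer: $24 i \sqrt{14} \approx 89.8 i$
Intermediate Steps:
$j{\left(b,Y \right)} = - 2 b$
$v{\left(t,I \right)} = \sqrt{5 - 2 t}$ ($v{\left(t,I \right)} = \sqrt{- 2 t + 5} = \sqrt{5 - 2 t}$)
$8 v{\left(6,0 \right)} \sqrt{S{\left(-2,4 \right)} \left(-1\right) 5 - 2} = 8 \sqrt{5 - 12} \sqrt{\left(-4\right) \left(-1\right) 5 - 2} = 8 \sqrt{5 - 12} \sqrt{4 \cdot 5 - 2} = 8 \sqrt{-7} \sqrt{20 - 2} = 8 i \sqrt{7} \sqrt{18} = 8 i \sqrt{7} \cdot 3 \sqrt{2} = 24 i \sqrt{14}$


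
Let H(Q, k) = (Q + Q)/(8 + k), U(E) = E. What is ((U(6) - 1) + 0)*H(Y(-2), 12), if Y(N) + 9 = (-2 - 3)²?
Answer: 8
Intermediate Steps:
Y(N) = 16 (Y(N) = -9 + (-2 - 3)² = -9 + (-5)² = -9 + 25 = 16)
H(Q, k) = 2*Q/(8 + k) (H(Q, k) = (2*Q)/(8 + k) = 2*Q/(8 + k))
((U(6) - 1) + 0)*H(Y(-2), 12) = ((6 - 1) + 0)*(2*16/(8 + 12)) = (5 + 0)*(2*16/20) = 5*(2*16*(1/20)) = 5*(8/5) = 8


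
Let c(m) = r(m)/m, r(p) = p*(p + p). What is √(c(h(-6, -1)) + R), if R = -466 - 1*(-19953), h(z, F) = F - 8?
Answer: √19469 ≈ 139.53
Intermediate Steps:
h(z, F) = -8 + F
r(p) = 2*p² (r(p) = p*(2*p) = 2*p²)
c(m) = 2*m (c(m) = (2*m²)/m = 2*m)
R = 19487 (R = -466 + 19953 = 19487)
√(c(h(-6, -1)) + R) = √(2*(-8 - 1) + 19487) = √(2*(-9) + 19487) = √(-18 + 19487) = √19469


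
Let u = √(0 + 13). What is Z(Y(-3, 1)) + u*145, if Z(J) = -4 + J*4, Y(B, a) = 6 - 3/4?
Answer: 17 + 145*√13 ≈ 539.80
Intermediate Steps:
u = √13 ≈ 3.6056
Y(B, a) = 21/4 (Y(B, a) = 6 - 3*¼ = 6 - ¾ = 21/4)
Z(J) = -4 + 4*J
Z(Y(-3, 1)) + u*145 = (-4 + 4*(21/4)) + √13*145 = (-4 + 21) + 145*√13 = 17 + 145*√13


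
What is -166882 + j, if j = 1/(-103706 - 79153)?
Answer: -30515875639/182859 ≈ -1.6688e+5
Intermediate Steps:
j = -1/182859 (j = 1/(-182859) = -1/182859 ≈ -5.4687e-6)
-166882 + j = -166882 - 1/182859 = -30515875639/182859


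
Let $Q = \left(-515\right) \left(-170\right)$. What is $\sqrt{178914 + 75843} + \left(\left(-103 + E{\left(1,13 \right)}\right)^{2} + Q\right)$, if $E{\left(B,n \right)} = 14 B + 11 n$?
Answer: $90466 + \sqrt{254757} \approx 90971.0$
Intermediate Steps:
$Q = 87550$
$E{\left(B,n \right)} = 11 n + 14 B$
$\sqrt{178914 + 75843} + \left(\left(-103 + E{\left(1,13 \right)}\right)^{2} + Q\right) = \sqrt{178914 + 75843} + \left(\left(-103 + \left(11 \cdot 13 + 14 \cdot 1\right)\right)^{2} + 87550\right) = \sqrt{254757} + \left(\left(-103 + \left(143 + 14\right)\right)^{2} + 87550\right) = \sqrt{254757} + \left(\left(-103 + 157\right)^{2} + 87550\right) = \sqrt{254757} + \left(54^{2} + 87550\right) = \sqrt{254757} + \left(2916 + 87550\right) = \sqrt{254757} + 90466 = 90466 + \sqrt{254757}$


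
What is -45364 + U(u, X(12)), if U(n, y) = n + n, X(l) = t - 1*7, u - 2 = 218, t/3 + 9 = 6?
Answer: -44924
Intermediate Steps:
t = -9 (t = -27 + 3*6 = -27 + 18 = -9)
u = 220 (u = 2 + 218 = 220)
X(l) = -16 (X(l) = -9 - 1*7 = -9 - 7 = -16)
U(n, y) = 2*n
-45364 + U(u, X(12)) = -45364 + 2*220 = -45364 + 440 = -44924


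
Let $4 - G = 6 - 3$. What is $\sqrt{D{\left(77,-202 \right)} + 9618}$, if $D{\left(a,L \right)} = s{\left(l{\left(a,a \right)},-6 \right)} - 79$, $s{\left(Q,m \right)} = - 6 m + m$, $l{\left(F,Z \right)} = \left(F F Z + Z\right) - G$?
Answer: $\sqrt{9569} \approx 97.821$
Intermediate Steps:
$G = 1$ ($G = 4 - \left(6 - 3\right) = 4 - 3 = 1$)
$l{\left(F,Z \right)} = -1 + Z + Z F^{2}$ ($l{\left(F,Z \right)} = \left(F F Z + Z\right) - 1 = \left(F^{2} Z + Z\right) - 1 = \left(Z F^{2} + Z\right) - 1 = \left(Z + Z F^{2}\right) - 1 = -1 + Z + Z F^{2}$)
$s{\left(Q,m \right)} = - 5 m$
$D{\left(a,L \right)} = -49$ ($D{\left(a,L \right)} = \left(-5\right) \left(-6\right) - 79 = 30 - 79 = -49$)
$\sqrt{D{\left(77,-202 \right)} + 9618} = \sqrt{-49 + 9618} = \sqrt{9569}$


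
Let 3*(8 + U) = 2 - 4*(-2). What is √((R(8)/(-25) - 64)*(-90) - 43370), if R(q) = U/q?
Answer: I*√3761210/10 ≈ 193.94*I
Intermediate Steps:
U = -14/3 (U = -8 + (2 - 4*(-2))/3 = -8 + (2 + 8)/3 = -8 + (⅓)*10 = -8 + 10/3 = -14/3 ≈ -4.6667)
R(q) = -14/(3*q)
√((R(8)/(-25) - 64)*(-90) - 43370) = √((-14/3/8/(-25) - 64)*(-90) - 43370) = √((-14/3*⅛*(-1/25) - 64)*(-90) - 43370) = √((-7/12*(-1/25) - 64)*(-90) - 43370) = √((7/300 - 64)*(-90) - 43370) = √(-19193/300*(-90) - 43370) = √(57579/10 - 43370) = √(-376121/10) = I*√3761210/10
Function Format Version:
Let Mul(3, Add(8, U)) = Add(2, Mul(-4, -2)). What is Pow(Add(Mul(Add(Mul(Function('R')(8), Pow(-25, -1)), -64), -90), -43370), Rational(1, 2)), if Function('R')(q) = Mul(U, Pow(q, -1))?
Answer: Mul(Rational(1, 10), I, Pow(3761210, Rational(1, 2))) ≈ Mul(193.94, I)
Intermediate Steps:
U = Rational(-14, 3) (U = Add(-8, Mul(Rational(1, 3), Add(2, Mul(-4, -2)))) = Add(-8, Mul(Rational(1, 3), Add(2, 8))) = Add(-8, Mul(Rational(1, 3), 10)) = Add(-8, Rational(10, 3)) = Rational(-14, 3) ≈ -4.6667)
Function('R')(q) = Mul(Rational(-14, 3), Pow(q, -1))
Pow(Add(Mul(Add(Mul(Function('R')(8), Pow(-25, -1)), -64), -90), -43370), Rational(1, 2)) = Pow(Add(Mul(Add(Mul(Mul(Rational(-14, 3), Pow(8, -1)), Pow(-25, -1)), -64), -90), -43370), Rational(1, 2)) = Pow(Add(Mul(Add(Mul(Mul(Rational(-14, 3), Rational(1, 8)), Rational(-1, 25)), -64), -90), -43370), Rational(1, 2)) = Pow(Add(Mul(Add(Mul(Rational(-7, 12), Rational(-1, 25)), -64), -90), -43370), Rational(1, 2)) = Pow(Add(Mul(Add(Rational(7, 300), -64), -90), -43370), Rational(1, 2)) = Pow(Add(Mul(Rational(-19193, 300), -90), -43370), Rational(1, 2)) = Pow(Add(Rational(57579, 10), -43370), Rational(1, 2)) = Pow(Rational(-376121, 10), Rational(1, 2)) = Mul(Rational(1, 10), I, Pow(3761210, Rational(1, 2)))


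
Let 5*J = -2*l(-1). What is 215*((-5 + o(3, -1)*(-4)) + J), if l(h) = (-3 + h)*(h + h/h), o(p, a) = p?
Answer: -3655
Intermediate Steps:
l(h) = (1 + h)*(-3 + h) (l(h) = (-3 + h)*(h + 1) = (-3 + h)*(1 + h) = (1 + h)*(-3 + h))
J = 0 (J = (-2*(-3 + (-1)² - 2*(-1)))/5 = (-2*(-3 + 1 + 2))/5 = (-2*0)/5 = (⅕)*0 = 0)
215*((-5 + o(3, -1)*(-4)) + J) = 215*((-5 + 3*(-4)) + 0) = 215*((-5 - 12) + 0) = 215*(-17 + 0) = 215*(-17) = -3655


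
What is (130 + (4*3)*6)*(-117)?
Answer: -23634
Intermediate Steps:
(130 + (4*3)*6)*(-117) = (130 + 12*6)*(-117) = (130 + 72)*(-117) = 202*(-117) = -23634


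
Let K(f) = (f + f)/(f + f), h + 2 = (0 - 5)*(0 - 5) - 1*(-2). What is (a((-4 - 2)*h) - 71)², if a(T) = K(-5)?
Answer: 4900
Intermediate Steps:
h = 25 (h = -2 + ((0 - 5)*(0 - 5) - 1*(-2)) = -2 + (-5*(-5) + 2) = -2 + (25 + 2) = -2 + 27 = 25)
K(f) = 1 (K(f) = (2*f)/((2*f)) = (2*f)*(1/(2*f)) = 1)
a(T) = 1
(a((-4 - 2)*h) - 71)² = (1 - 71)² = (-70)² = 4900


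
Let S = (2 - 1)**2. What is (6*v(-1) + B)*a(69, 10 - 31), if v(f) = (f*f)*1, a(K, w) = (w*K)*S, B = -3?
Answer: -4347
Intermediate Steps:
S = 1 (S = 1**2 = 1)
a(K, w) = K*w (a(K, w) = (w*K)*1 = (K*w)*1 = K*w)
v(f) = f**2 (v(f) = f**2*1 = f**2)
(6*v(-1) + B)*a(69, 10 - 31) = (6*(-1)**2 - 3)*(69*(10 - 31)) = (6*1 - 3)*(69*(-21)) = (6 - 3)*(-1449) = 3*(-1449) = -4347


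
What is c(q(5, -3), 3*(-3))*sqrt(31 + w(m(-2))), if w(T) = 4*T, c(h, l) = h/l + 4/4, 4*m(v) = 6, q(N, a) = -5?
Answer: 14*sqrt(37)/9 ≈ 9.4621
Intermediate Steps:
m(v) = 3/2 (m(v) = (1/4)*6 = 3/2)
c(h, l) = 1 + h/l (c(h, l) = h/l + 4*(1/4) = h/l + 1 = 1 + h/l)
c(q(5, -3), 3*(-3))*sqrt(31 + w(m(-2))) = ((-5 + 3*(-3))/((3*(-3))))*sqrt(31 + 4*(3/2)) = ((-5 - 9)/(-9))*sqrt(31 + 6) = (-1/9*(-14))*sqrt(37) = 14*sqrt(37)/9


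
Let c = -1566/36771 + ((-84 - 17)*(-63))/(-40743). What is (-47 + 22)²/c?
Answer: -34679649375/11028793 ≈ -3144.5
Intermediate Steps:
c = -11028793/55487439 (c = -1566*1/36771 - 101*(-63)*(-1/40743) = -522/12257 + 6363*(-1/40743) = -522/12257 - 707/4527 = -11028793/55487439 ≈ -0.19876)
(-47 + 22)²/c = (-47 + 22)²/(-11028793/55487439) = (-25)²*(-55487439/11028793) = 625*(-55487439/11028793) = -34679649375/11028793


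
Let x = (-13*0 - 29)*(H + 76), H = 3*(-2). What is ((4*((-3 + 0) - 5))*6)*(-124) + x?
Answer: 21778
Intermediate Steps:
H = -6
x = -2030 (x = (-13*0 - 29)*(-6 + 76) = (0 - 29)*70 = -29*70 = -2030)
((4*((-3 + 0) - 5))*6)*(-124) + x = ((4*((-3 + 0) - 5))*6)*(-124) - 2030 = ((4*(-3 - 5))*6)*(-124) - 2030 = ((4*(-8))*6)*(-124) - 2030 = -32*6*(-124) - 2030 = -192*(-124) - 2030 = 23808 - 2030 = 21778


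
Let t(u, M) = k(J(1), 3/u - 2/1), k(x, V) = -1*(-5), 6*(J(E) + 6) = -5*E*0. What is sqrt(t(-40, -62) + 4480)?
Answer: sqrt(4485) ≈ 66.970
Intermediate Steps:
J(E) = -6 (J(E) = -6 + (-5*E*0)/6 = -6 + (1/6)*0 = -6 + 0 = -6)
k(x, V) = 5
t(u, M) = 5
sqrt(t(-40, -62) + 4480) = sqrt(5 + 4480) = sqrt(4485)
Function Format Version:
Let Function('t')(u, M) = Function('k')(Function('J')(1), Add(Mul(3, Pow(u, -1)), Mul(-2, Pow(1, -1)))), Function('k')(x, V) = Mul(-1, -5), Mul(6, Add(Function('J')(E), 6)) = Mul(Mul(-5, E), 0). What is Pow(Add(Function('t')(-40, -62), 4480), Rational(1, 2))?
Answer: Pow(4485, Rational(1, 2)) ≈ 66.970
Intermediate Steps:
Function('J')(E) = -6 (Function('J')(E) = Add(-6, Mul(Rational(1, 6), Mul(Mul(-5, E), 0))) = Add(-6, Mul(Rational(1, 6), 0)) = Add(-6, 0) = -6)
Function('k')(x, V) = 5
Function('t')(u, M) = 5
Pow(Add(Function('t')(-40, -62), 4480), Rational(1, 2)) = Pow(Add(5, 4480), Rational(1, 2)) = Pow(4485, Rational(1, 2))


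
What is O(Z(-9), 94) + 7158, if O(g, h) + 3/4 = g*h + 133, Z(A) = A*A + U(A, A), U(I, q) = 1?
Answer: 59993/4 ≈ 14998.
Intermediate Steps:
Z(A) = 1 + A**2 (Z(A) = A*A + 1 = A**2 + 1 = 1 + A**2)
O(g, h) = 529/4 + g*h (O(g, h) = -3/4 + (g*h + 133) = -3/4 + (133 + g*h) = 529/4 + g*h)
O(Z(-9), 94) + 7158 = (529/4 + (1 + (-9)**2)*94) + 7158 = (529/4 + (1 + 81)*94) + 7158 = (529/4 + 82*94) + 7158 = (529/4 + 7708) + 7158 = 31361/4 + 7158 = 59993/4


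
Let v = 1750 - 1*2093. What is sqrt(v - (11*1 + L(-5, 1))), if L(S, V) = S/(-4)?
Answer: 7*I*sqrt(29)/2 ≈ 18.848*I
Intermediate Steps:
L(S, V) = -S/4 (L(S, V) = S*(-1/4) = -S/4)
v = -343 (v = 1750 - 2093 = -343)
sqrt(v - (11*1 + L(-5, 1))) = sqrt(-343 - (11*1 - 1/4*(-5))) = sqrt(-343 - (11 + 5/4)) = sqrt(-343 - 1*49/4) = sqrt(-343 - 49/4) = sqrt(-1421/4) = 7*I*sqrt(29)/2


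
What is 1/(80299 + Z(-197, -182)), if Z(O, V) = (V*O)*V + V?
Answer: -1/6445311 ≈ -1.5515e-7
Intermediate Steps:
Z(O, V) = V + O*V² (Z(O, V) = (O*V)*V + V = O*V² + V = V + O*V²)
1/(80299 + Z(-197, -182)) = 1/(80299 - 182*(1 - 197*(-182))) = 1/(80299 - 182*(1 + 35854)) = 1/(80299 - 182*35855) = 1/(80299 - 6525610) = 1/(-6445311) = -1/6445311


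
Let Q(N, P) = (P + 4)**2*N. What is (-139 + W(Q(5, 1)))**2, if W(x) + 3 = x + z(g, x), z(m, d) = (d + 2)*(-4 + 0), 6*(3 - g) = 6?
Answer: 275625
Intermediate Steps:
Q(N, P) = N*(4 + P)**2 (Q(N, P) = (4 + P)**2*N = N*(4 + P)**2)
g = 2 (g = 3 - 1/6*6 = 3 - 1 = 2)
z(m, d) = -8 - 4*d (z(m, d) = (2 + d)*(-4) = -8 - 4*d)
W(x) = -11 - 3*x (W(x) = -3 + (x + (-8 - 4*x)) = -3 + (-8 - 3*x) = -11 - 3*x)
(-139 + W(Q(5, 1)))**2 = (-139 + (-11 - 15*(4 + 1)**2))**2 = (-139 + (-11 - 15*5**2))**2 = (-139 + (-11 - 15*25))**2 = (-139 + (-11 - 3*125))**2 = (-139 + (-11 - 375))**2 = (-139 - 386)**2 = (-525)**2 = 275625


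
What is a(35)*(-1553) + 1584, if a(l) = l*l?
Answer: -1900841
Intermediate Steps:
a(l) = l**2
a(35)*(-1553) + 1584 = 35**2*(-1553) + 1584 = 1225*(-1553) + 1584 = -1902425 + 1584 = -1900841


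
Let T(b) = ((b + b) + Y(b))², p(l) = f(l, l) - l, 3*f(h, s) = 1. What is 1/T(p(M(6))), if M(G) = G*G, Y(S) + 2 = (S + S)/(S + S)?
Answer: 9/47089 ≈ 0.00019113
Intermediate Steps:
Y(S) = -1 (Y(S) = -2 + (S + S)/(S + S) = -2 + (2*S)/((2*S)) = -2 + (2*S)*(1/(2*S)) = -2 + 1 = -1)
f(h, s) = ⅓ (f(h, s) = (⅓)*1 = ⅓)
M(G) = G²
p(l) = ⅓ - l
T(b) = (-1 + 2*b)² (T(b) = ((b + b) - 1)² = (2*b - 1)² = (-1 + 2*b)²)
1/T(p(M(6))) = 1/((-1 + 2*(⅓ - 1*6²))²) = 1/((-1 + 2*(⅓ - 1*36))²) = 1/((-1 + 2*(⅓ - 36))²) = 1/((-1 + 2*(-107/3))²) = 1/((-1 - 214/3)²) = 1/((-217/3)²) = 1/(47089/9) = 9/47089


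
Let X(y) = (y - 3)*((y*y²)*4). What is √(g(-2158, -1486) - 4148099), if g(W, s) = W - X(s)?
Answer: I*√19543898998993 ≈ 4.4208e+6*I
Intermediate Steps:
X(y) = 4*y³*(-3 + y) (X(y) = (-3 + y)*(y³*4) = (-3 + y)*(4*y³) = 4*y³*(-3 + y))
g(W, s) = W - 4*s³*(-3 + s)
√(g(-2158, -1486) - 4148099) = √((-2158 + 4*(-1486)³*(3 - 1*(-1486))) - 4148099) = √((-2158 + 4*(-3281379256)*(3 + 1486)) - 4148099) = √((-2158 + 4*(-3281379256)*1489) - 4148099) = √((-2158 - 19543894848736) - 4148099) = √(-19543894850894 - 4148099) = √(-19543898998993) = I*√19543898998993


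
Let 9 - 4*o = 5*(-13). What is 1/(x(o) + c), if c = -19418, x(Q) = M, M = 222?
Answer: -1/19196 ≈ -5.2094e-5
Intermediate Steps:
o = 37/2 (o = 9/4 - 5*(-13)/4 = 9/4 - ¼*(-65) = 9/4 + 65/4 = 37/2 ≈ 18.500)
x(Q) = 222
1/(x(o) + c) = 1/(222 - 19418) = 1/(-19196) = -1/19196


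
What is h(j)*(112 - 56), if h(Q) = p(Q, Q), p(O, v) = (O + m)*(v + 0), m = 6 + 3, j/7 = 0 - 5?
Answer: 50960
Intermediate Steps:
j = -35 (j = 7*(0 - 5) = 7*(-5) = -35)
m = 9
p(O, v) = v*(9 + O) (p(O, v) = (O + 9)*(v + 0) = (9 + O)*v = v*(9 + O))
h(Q) = Q*(9 + Q)
h(j)*(112 - 56) = (-35*(9 - 35))*(112 - 56) = -35*(-26)*56 = 910*56 = 50960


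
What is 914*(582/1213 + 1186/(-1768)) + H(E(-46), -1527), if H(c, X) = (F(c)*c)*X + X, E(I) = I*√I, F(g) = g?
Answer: 79687578576373/536146 ≈ 1.4863e+8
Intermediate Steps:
E(I) = I^(3/2)
H(c, X) = X + X*c² (H(c, X) = (c*c)*X + X = c²*X + X = X*c² + X = X + X*c²)
914*(582/1213 + 1186/(-1768)) + H(E(-46), -1527) = 914*(582/1213 + 1186/(-1768)) - 1527*(1 + ((-46)^(3/2))²) = 914*(582*(1/1213) + 1186*(-1/1768)) - 1527*(1 + (-46*I*√46)²) = 914*(582/1213 - 593/884) - 1527*(1 - 97336) = 914*(-204821/1072292) - 1527*(-97335) = -93603197/536146 + 148630545 = 79687578576373/536146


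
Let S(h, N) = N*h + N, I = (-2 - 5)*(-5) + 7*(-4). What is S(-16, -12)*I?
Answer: 1260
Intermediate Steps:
I = 7 (I = -7*(-5) - 28 = 35 - 28 = 7)
S(h, N) = N + N*h
S(-16, -12)*I = -12*(1 - 16)*7 = -12*(-15)*7 = 180*7 = 1260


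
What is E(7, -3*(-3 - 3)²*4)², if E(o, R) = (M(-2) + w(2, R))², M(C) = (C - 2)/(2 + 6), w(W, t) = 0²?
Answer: 1/16 ≈ 0.062500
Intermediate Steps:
w(W, t) = 0
M(C) = -¼ + C/8 (M(C) = (-2 + C)/8 = (-2 + C)*(⅛) = -¼ + C/8)
E(o, R) = ¼ (E(o, R) = ((-¼ + (⅛)*(-2)) + 0)² = ((-¼ - ¼) + 0)² = (-½ + 0)² = (-½)² = ¼)
E(7, -3*(-3 - 3)²*4)² = (¼)² = 1/16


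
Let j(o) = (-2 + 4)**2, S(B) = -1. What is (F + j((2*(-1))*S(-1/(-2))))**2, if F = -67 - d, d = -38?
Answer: 625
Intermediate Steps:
F = -29 (F = -67 - 1*(-38) = -67 + 38 = -29)
j(o) = 4 (j(o) = 2**2 = 4)
(F + j((2*(-1))*S(-1/(-2))))**2 = (-29 + 4)**2 = (-25)**2 = 625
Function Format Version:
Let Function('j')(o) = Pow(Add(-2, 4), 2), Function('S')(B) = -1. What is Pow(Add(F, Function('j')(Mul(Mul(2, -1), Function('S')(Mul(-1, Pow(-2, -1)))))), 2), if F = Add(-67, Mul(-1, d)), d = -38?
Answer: 625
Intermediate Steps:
F = -29 (F = Add(-67, Mul(-1, -38)) = Add(-67, 38) = -29)
Function('j')(o) = 4 (Function('j')(o) = Pow(2, 2) = 4)
Pow(Add(F, Function('j')(Mul(Mul(2, -1), Function('S')(Mul(-1, Pow(-2, -1)))))), 2) = Pow(Add(-29, 4), 2) = Pow(-25, 2) = 625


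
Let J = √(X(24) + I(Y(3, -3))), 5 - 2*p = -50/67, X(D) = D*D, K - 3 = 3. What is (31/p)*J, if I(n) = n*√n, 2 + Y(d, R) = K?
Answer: 8308*√146/385 ≈ 260.74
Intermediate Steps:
K = 6 (K = 3 + 3 = 6)
Y(d, R) = 4 (Y(d, R) = -2 + 6 = 4)
X(D) = D²
I(n) = n^(3/2)
p = 385/134 (p = 5/2 - (-25)/67 = 5/2 - ½*(-50/67) = 5/2 + 25/67 = 385/134 ≈ 2.8731)
J = 2*√146 (J = √(24² + 4^(3/2)) = √(576 + 8) = √584 = 2*√146 ≈ 24.166)
(31/p)*J = (31/(385/134))*(2*√146) = (31*(134/385))*(2*√146) = 4154*(2*√146)/385 = 8308*√146/385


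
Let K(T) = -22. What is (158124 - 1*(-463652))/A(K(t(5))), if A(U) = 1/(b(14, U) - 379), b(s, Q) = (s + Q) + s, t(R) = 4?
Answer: -231922448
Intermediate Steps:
b(s, Q) = Q + 2*s (b(s, Q) = (Q + s) + s = Q + 2*s)
A(U) = 1/(-351 + U) (A(U) = 1/((U + 2*14) - 379) = 1/((U + 28) - 379) = 1/((28 + U) - 379) = 1/(-351 + U))
(158124 - 1*(-463652))/A(K(t(5))) = (158124 - 1*(-463652))/(1/(-351 - 22)) = (158124 + 463652)/(1/(-373)) = 621776/(-1/373) = 621776*(-373) = -231922448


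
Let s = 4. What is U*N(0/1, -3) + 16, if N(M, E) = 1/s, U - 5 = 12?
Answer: 81/4 ≈ 20.250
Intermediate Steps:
U = 17 (U = 5 + 12 = 17)
N(M, E) = ¼ (N(M, E) = 1/4 = ¼)
U*N(0/1, -3) + 16 = 17*(¼) + 16 = 17/4 + 16 = 81/4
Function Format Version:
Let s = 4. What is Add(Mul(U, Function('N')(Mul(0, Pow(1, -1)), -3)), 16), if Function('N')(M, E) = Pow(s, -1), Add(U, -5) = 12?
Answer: Rational(81, 4) ≈ 20.250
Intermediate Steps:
U = 17 (U = Add(5, 12) = 17)
Function('N')(M, E) = Rational(1, 4) (Function('N')(M, E) = Pow(4, -1) = Rational(1, 4))
Add(Mul(U, Function('N')(Mul(0, Pow(1, -1)), -3)), 16) = Add(Mul(17, Rational(1, 4)), 16) = Add(Rational(17, 4), 16) = Rational(81, 4)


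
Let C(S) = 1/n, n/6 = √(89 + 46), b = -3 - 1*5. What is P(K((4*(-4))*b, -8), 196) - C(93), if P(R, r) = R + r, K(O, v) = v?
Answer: 188 - √15/270 ≈ 187.99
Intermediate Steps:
b = -8 (b = -3 - 5 = -8)
n = 18*√15 (n = 6*√(89 + 46) = 6*√135 = 6*(3*√15) = 18*√15 ≈ 69.714)
C(S) = √15/270 (C(S) = 1/(18*√15) = √15/270)
P(K((4*(-4))*b, -8), 196) - C(93) = (-8 + 196) - √15/270 = 188 - √15/270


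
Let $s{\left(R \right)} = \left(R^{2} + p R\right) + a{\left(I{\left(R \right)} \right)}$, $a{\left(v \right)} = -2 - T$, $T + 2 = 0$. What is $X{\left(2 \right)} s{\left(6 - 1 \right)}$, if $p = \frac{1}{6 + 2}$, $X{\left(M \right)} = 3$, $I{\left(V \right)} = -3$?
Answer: $\frac{615}{8} \approx 76.875$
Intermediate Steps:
$T = -2$ ($T = -2 + 0 = -2$)
$a{\left(v \right)} = 0$ ($a{\left(v \right)} = -2 - -2 = -2 + 2 = 0$)
$p = \frac{1}{8} \approx 0.125$
$s{\left(R \right)} = R^{2} + \frac{R}{8}$ ($s{\left(R \right)} = \left(R^{2} + \frac{R}{8}\right) + 0 = R^{2} + \frac{R}{8}$)
$X{\left(2 \right)} s{\left(6 - 1 \right)} = 3 \left(6 - 1\right) \left(\frac{1}{8} + \left(6 - 1\right)\right) = 3 \cdot 5 \left(\frac{1}{8} + 5\right) = 3 \cdot 5 \cdot \frac{41}{8} = 3 \cdot \frac{205}{8} = \frac{615}{8}$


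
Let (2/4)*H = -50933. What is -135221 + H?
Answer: -237087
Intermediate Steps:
H = -101866 (H = 2*(-50933) = -101866)
-135221 + H = -135221 - 101866 = -237087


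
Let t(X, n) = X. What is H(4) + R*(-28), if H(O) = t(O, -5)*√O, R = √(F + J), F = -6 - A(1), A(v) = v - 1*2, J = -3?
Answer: 8 - 56*I*√2 ≈ 8.0 - 79.196*I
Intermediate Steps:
A(v) = -2 + v (A(v) = v - 2 = -2 + v)
F = -5 (F = -6 - (-2 + 1) = -6 - 1*(-1) = -6 + 1 = -5)
R = 2*I*√2 (R = √(-5 - 3) = √(-8) = 2*I*√2 ≈ 2.8284*I)
H(O) = O^(3/2) (H(O) = O*√O = O^(3/2))
H(4) + R*(-28) = 4^(3/2) + (2*I*√2)*(-28) = 8 - 56*I*√2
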